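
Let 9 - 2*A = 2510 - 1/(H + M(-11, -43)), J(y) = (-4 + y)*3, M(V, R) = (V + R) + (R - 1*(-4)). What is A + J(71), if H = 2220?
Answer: -2232286/2127 ≈ -1049.5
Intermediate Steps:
M(V, R) = 4 + V + 2*R (M(V, R) = (R + V) + (R + 4) = (R + V) + (4 + R) = 4 + V + 2*R)
J(y) = -12 + 3*y
A = -2659813/2127 (A = 9/2 - (2510 - 1/(2220 + (4 - 11 + 2*(-43))))/2 = 9/2 - (2510 - 1/(2220 + (4 - 11 - 86)))/2 = 9/2 - (2510 - 1/(2220 - 93))/2 = 9/2 - (2510 - 1/2127)/2 = 9/2 - ½*5338769/2127 = 9/2 - 5338769/4254 = -2659813/2127 ≈ -1250.5)
A + J(71) = -2659813/2127 + (-12 + 3*71) = -2659813/2127 + (-12 + 213) = -2659813/2127 + 201 = -2232286/2127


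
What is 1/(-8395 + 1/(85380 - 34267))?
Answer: -51113/429093634 ≈ -0.00011912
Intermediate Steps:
1/(-8395 + 1/(85380 - 34267)) = 1/(-8395 + 1/51113) = 1/(-429093634/51113) = -51113/429093634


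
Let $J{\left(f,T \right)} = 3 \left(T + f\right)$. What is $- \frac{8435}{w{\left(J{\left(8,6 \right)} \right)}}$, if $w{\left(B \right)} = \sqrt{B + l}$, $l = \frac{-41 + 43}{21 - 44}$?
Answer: $- \frac{35 \sqrt{5543}}{2} \approx -1302.9$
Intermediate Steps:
$l = - \frac{2}{23}$ ($l = \frac{2}{-23} = 2 \left(- \frac{1}{23}\right) = - \frac{2}{23} \approx -0.086957$)
$J{\left(f,T \right)} = 3 T + 3 f$
$w{\left(B \right)} = \sqrt{- \frac{2}{23} + B}$ ($w{\left(B \right)} = \sqrt{B - \frac{2}{23}} = \sqrt{- \frac{2}{23} + B}$)
$- \frac{8435}{w{\left(J{\left(8,6 \right)} \right)}} = - \frac{8435}{\frac{1}{23} \sqrt{-46 + 529 \left(3 \cdot 6 + 3 \cdot 8\right)}} = - \frac{8435}{\frac{1}{23} \sqrt{-46 + 529 \left(18 + 24\right)}} = - \frac{8435}{\frac{1}{23} \sqrt{-46 + 529 \cdot 42}} = - \frac{8435}{\frac{1}{23} \sqrt{-46 + 22218}} = - \frac{8435}{\frac{1}{23} \sqrt{22172}} = - \frac{8435}{\frac{1}{23} \cdot 2 \sqrt{5543}} = - \frac{8435}{\frac{2}{23} \sqrt{5543}} = - 8435 \frac{\sqrt{5543}}{482} = - \frac{35 \sqrt{5543}}{2}$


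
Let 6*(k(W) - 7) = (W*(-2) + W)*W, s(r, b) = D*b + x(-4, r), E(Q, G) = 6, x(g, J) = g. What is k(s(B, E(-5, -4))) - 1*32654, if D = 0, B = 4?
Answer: -97949/3 ≈ -32650.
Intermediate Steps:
s(r, b) = -4 (s(r, b) = 0*b - 4 = 0 - 4 = -4)
k(W) = 7 - W²/6 (k(W) = 7 + ((W*(-2) + W)*W)/6 = 7 + ((-2*W + W)*W)/6 = 7 + ((-W)*W)/6 = 7 + (-W²)/6 = 7 - W²/6)
k(s(B, E(-5, -4))) - 1*32654 = (7 - ⅙*(-4)²) - 1*32654 = (7 - ⅙*16) - 32654 = (7 - 8/3) - 32654 = 13/3 - 32654 = -97949/3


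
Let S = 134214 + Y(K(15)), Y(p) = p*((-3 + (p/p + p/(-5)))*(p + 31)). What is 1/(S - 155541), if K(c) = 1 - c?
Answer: -5/107587 ≈ -4.6474e-5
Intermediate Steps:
Y(p) = p*(-2 - p/5)*(31 + p) (Y(p) = p*((-3 + (1 + p*(-⅕)))*(31 + p)) = p*((-3 + (1 - p/5))*(31 + p)) = p*((-2 - p/5)*(31 + p)) = p*(-2 - p/5)*(31 + p))
S = 670118/5 (S = 134214 - (1 - 1*15)*(310 + (1 - 1*15)² + 41*(1 - 1*15))/5 = 134214 - (1 - 15)*(310 + (1 - 15)² + 41*(1 - 15))/5 = 134214 - ⅕*(-14)*(310 + (-14)² + 41*(-14)) = 134214 - ⅕*(-14)*(310 + 196 - 574) = 134214 - ⅕*(-14)*(-68) = 134214 - 952/5 = 670118/5 ≈ 1.3402e+5)
1/(S - 155541) = 1/(670118/5 - 155541) = 1/(-107587/5) = -5/107587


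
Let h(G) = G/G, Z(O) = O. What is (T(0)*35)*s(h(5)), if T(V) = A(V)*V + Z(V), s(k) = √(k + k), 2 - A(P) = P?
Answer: 0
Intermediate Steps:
A(P) = 2 - P
h(G) = 1
s(k) = √2*√k (s(k) = √(2*k) = √2*√k)
T(V) = V + V*(2 - V) (T(V) = (2 - V)*V + V = V*(2 - V) + V = V + V*(2 - V))
(T(0)*35)*s(h(5)) = ((0*(3 - 1*0))*35)*(√2*√1) = ((0*(3 + 0))*35)*(√2*1) = ((0*3)*35)*√2 = (0*35)*√2 = 0*√2 = 0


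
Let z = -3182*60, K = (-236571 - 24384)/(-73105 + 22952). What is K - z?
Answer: 9575471715/50153 ≈ 1.9093e+5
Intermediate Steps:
K = 260955/50153 (K = -260955/(-50153) = -260955*(-1/50153) = 260955/50153 ≈ 5.2032)
z = -190920
K - z = 260955/50153 - 1*(-190920) = 260955/50153 + 190920 = 9575471715/50153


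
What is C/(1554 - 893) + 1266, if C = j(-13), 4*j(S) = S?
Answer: 3347291/2644 ≈ 1266.0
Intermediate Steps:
j(S) = S/4
C = -13/4 (C = (¼)*(-13) = -13/4 ≈ -3.2500)
C/(1554 - 893) + 1266 = -13/(4*(1554 - 893)) + 1266 = -13/4/661 + 1266 = -13/4*1/661 + 1266 = -13/2644 + 1266 = 3347291/2644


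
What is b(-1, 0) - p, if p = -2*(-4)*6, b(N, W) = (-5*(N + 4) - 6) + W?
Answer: -69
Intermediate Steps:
b(N, W) = -26 + W - 5*N (b(N, W) = (-5*(4 + N) - 6) + W = ((-20 - 5*N) - 6) + W = (-26 - 5*N) + W = -26 + W - 5*N)
p = 48 (p = 8*6 = 48)
b(-1, 0) - p = (-26 + 0 - 5*(-1)) - 1*48 = (-26 + 0 + 5) - 48 = -21 - 48 = -69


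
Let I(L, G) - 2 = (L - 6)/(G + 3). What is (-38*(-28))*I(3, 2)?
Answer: 7448/5 ≈ 1489.6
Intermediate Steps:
I(L, G) = 2 + (-6 + L)/(3 + G) (I(L, G) = 2 + (L - 6)/(G + 3) = 2 + (-6 + L)/(3 + G))
(-38*(-28))*I(3, 2) = (-38*(-28))*((3 + 2*2)/(3 + 2)) = 1064*((3 + 4)/5) = 1064*((1/5)*7) = 1064*(7/5) = 7448/5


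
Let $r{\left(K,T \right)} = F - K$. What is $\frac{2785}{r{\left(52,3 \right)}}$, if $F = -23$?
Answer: $- \frac{557}{15} \approx -37.133$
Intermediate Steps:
$r{\left(K,T \right)} = -23 - K$
$\frac{2785}{r{\left(52,3 \right)}} = \frac{2785}{-23 - 52} = \frac{2785}{-75} = 2785 \left(- \frac{1}{75}\right) = - \frac{557}{15}$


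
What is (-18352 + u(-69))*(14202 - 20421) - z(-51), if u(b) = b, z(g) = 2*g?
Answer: 114560301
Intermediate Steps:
(-18352 + u(-69))*(14202 - 20421) - z(-51) = (-18352 - 69)*(14202 - 20421) - 2*(-51) = -18421*(-6219) - 1*(-102) = 114560199 + 102 = 114560301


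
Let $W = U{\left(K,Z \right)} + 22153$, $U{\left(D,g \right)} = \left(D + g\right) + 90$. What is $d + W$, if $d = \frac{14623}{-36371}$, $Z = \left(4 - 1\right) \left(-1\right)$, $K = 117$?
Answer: $\frac{813131824}{36371} \approx 22357.0$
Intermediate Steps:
$Z = -3$ ($Z = 3 \left(-1\right) = -3$)
$U{\left(D,g \right)} = 90 + D + g$
$d = - \frac{14623}{36371}$ ($d = 14623 \left(- \frac{1}{36371}\right) = - \frac{14623}{36371} \approx -0.40205$)
$W = 22357$ ($W = \left(90 + 117 - 3\right) + 22153 = 204 + 22153 = 22357$)
$d + W = - \frac{14623}{36371} + 22357 = \frac{813131824}{36371}$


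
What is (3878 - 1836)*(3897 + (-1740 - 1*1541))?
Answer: 1257872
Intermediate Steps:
(3878 - 1836)*(3897 + (-1740 - 1*1541)) = 2042*(3897 + (-1740 - 1541)) = 2042*(3897 - 3281) = 2042*616 = 1257872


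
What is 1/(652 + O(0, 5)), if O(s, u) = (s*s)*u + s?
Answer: 1/652 ≈ 0.0015337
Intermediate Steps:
O(s, u) = s + u*s² (O(s, u) = s²*u + s = u*s² + s = s + u*s²)
1/(652 + O(0, 5)) = 1/(652 + 0*(1 + 0*5)) = 1/(652 + 0*(1 + 0)) = 1/(652 + 0*1) = 1/(652 + 0) = 1/652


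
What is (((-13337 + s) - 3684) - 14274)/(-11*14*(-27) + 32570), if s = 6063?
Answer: -3154/4591 ≈ -0.68700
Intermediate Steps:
(((-13337 + s) - 3684) - 14274)/(-11*14*(-27) + 32570) = (((-13337 + 6063) - 3684) - 14274)/(-11*14*(-27) + 32570) = ((-7274 - 3684) - 14274)/(-154*(-27) + 32570) = (-10958 - 14274)/(4158 + 32570) = -25232/36728 = -25232*1/36728 = -3154/4591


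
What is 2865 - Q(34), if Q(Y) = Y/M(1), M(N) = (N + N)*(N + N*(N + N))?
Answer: 8578/3 ≈ 2859.3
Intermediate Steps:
M(N) = 2*N*(N + 2*N²) (M(N) = (2*N)*(N + N*(2*N)) = (2*N)*(N + 2*N²) = 2*N*(N + 2*N²))
Q(Y) = Y/6 (Q(Y) = Y/((1²*(2 + 4*1))) = Y/((1*(2 + 4))) = Y/((1*6)) = Y/6)
2865 - Q(34) = 2865 - 34/6 = 2865 - 1*17/3 = 2865 - 17/3 = 8578/3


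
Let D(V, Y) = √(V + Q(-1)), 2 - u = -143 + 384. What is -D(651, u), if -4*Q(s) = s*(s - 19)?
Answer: -√646 ≈ -25.417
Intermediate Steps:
u = -239 (u = 2 - (-143 + 384) = 2 - 1*241 = 2 - 241 = -239)
Q(s) = -s*(-19 + s)/4 (Q(s) = -s*(s - 19)/4 = -s*(-19 + s)/4)
D(V, Y) = √(-5 + V) (D(V, Y) = √(V + (¼)*(-1)*(19 - 1*(-1))) = √(V + (¼)*(-1)*(19 + 1)) = √(V + (¼)*(-1)*20) = √(V - 5) = √(-5 + V))
-D(651, u) = -√(-5 + 651) = -√646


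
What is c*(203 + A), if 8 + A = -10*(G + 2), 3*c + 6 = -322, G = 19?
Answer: 1640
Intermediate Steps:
c = -328/3 (c = -2 + (1/3)*(-322) = -2 - 322/3 = -328/3 ≈ -109.33)
A = -218 (A = -8 - 10*(19 + 2) = -8 - 10*21 = -8 - 210 = -218)
c*(203 + A) = -328*(203 - 218)/3 = -328/3*(-15) = 1640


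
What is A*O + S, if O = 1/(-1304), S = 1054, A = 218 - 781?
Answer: 1374979/1304 ≈ 1054.4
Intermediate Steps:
A = -563
O = -1/1304 ≈ -0.00076687
A*O + S = -563*(-1/1304) + 1054 = 563/1304 + 1054 = 1374979/1304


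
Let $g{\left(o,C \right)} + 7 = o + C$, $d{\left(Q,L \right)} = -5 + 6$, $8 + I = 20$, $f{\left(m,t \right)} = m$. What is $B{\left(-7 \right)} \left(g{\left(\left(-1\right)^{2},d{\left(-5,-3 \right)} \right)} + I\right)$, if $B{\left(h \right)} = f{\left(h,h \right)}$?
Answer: $-49$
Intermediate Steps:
$I = 12$ ($I = -8 + 20 = 12$)
$B{\left(h \right)} = h$
$d{\left(Q,L \right)} = 1$
$g{\left(o,C \right)} = -7 + C + o$ ($g{\left(o,C \right)} = -7 + \left(o + C\right) = -7 + \left(C + o\right) = -7 + C + o$)
$B{\left(-7 \right)} \left(g{\left(\left(-1\right)^{2},d{\left(-5,-3 \right)} \right)} + I\right) = - 7 \left(\left(-7 + 1 + \left(-1\right)^{2}\right) + 12\right) = - 7 \left(\left(-7 + 1 + 1\right) + 12\right) = - 7 \left(-5 + 12\right) = \left(-7\right) 7 = -49$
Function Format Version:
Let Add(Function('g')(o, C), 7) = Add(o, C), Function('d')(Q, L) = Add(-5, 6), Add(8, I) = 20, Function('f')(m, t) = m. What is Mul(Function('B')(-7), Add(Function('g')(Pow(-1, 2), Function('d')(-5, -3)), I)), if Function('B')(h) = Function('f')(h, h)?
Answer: -49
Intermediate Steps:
I = 12 (I = Add(-8, 20) = 12)
Function('B')(h) = h
Function('d')(Q, L) = 1
Function('g')(o, C) = Add(-7, C, o) (Function('g')(o, C) = Add(-7, Add(o, C)) = Add(-7, Add(C, o)) = Add(-7, C, o))
Mul(Function('B')(-7), Add(Function('g')(Pow(-1, 2), Function('d')(-5, -3)), I)) = Mul(-7, Add(Add(-7, 1, Pow(-1, 2)), 12)) = Mul(-7, Add(Add(-7, 1, 1), 12)) = Mul(-7, Add(-5, 12)) = Mul(-7, 7) = -49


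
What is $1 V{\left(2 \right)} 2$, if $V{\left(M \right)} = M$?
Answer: $4$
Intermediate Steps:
$1 V{\left(2 \right)} 2 = 1 \cdot 2 \cdot 2 = 2 \cdot 2 = 4$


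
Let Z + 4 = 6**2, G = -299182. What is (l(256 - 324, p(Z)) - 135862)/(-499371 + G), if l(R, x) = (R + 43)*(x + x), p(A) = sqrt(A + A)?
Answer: 19466/114079 ≈ 0.17064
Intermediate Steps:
Z = 32 (Z = -4 + 6**2 = -4 + 36 = 32)
p(A) = sqrt(2)*sqrt(A) (p(A) = sqrt(2*A) = sqrt(2)*sqrt(A))
l(R, x) = 2*x*(43 + R) (l(R, x) = (43 + R)*(2*x) = 2*x*(43 + R))
(l(256 - 324, p(Z)) - 135862)/(-499371 + G) = (2*(sqrt(2)*sqrt(32))*(43 + (256 - 324)) - 135862)/(-499371 - 299182) = (2*(sqrt(2)*(4*sqrt(2)))*(43 - 68) - 135862)/(-798553) = (2*8*(-25) - 135862)*(-1/798553) = (-400 - 135862)*(-1/798553) = -136262*(-1/798553) = 19466/114079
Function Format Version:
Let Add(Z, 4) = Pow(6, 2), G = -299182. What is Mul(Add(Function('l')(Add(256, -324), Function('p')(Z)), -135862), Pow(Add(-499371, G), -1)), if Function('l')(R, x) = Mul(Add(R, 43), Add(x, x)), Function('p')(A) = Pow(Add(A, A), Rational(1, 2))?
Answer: Rational(19466, 114079) ≈ 0.17064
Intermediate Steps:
Z = 32 (Z = Add(-4, Pow(6, 2)) = Add(-4, 36) = 32)
Function('p')(A) = Mul(Pow(2, Rational(1, 2)), Pow(A, Rational(1, 2))) (Function('p')(A) = Pow(Mul(2, A), Rational(1, 2)) = Mul(Pow(2, Rational(1, 2)), Pow(A, Rational(1, 2))))
Function('l')(R, x) = Mul(2, x, Add(43, R)) (Function('l')(R, x) = Mul(Add(43, R), Mul(2, x)) = Mul(2, x, Add(43, R)))
Mul(Add(Function('l')(Add(256, -324), Function('p')(Z)), -135862), Pow(Add(-499371, G), -1)) = Mul(Add(Mul(2, Mul(Pow(2, Rational(1, 2)), Pow(32, Rational(1, 2))), Add(43, Add(256, -324))), -135862), Pow(Add(-499371, -299182), -1)) = Mul(Add(Mul(2, Mul(Pow(2, Rational(1, 2)), Mul(4, Pow(2, Rational(1, 2)))), Add(43, -68)), -135862), Pow(-798553, -1)) = Mul(Add(Mul(2, 8, -25), -135862), Rational(-1, 798553)) = Mul(Add(-400, -135862), Rational(-1, 798553)) = Mul(-136262, Rational(-1, 798553)) = Rational(19466, 114079)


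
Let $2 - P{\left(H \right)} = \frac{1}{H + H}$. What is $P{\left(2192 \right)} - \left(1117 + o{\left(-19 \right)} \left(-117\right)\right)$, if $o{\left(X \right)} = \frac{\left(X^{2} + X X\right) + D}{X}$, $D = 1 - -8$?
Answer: $- \frac{467825427}{83296} \approx -5616.4$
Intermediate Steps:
$D = 9$ ($D = 1 + 8 = 9$)
$P{\left(H \right)} = 2 - \frac{1}{2 H}$ ($P{\left(H \right)} = 2 - \frac{1}{H + H} = 2 - \frac{1}{2 H}$)
$o{\left(X \right)} = \frac{9 + 2 X^{2}}{X}$ ($o{\left(X \right)} = \frac{\left(X^{2} + X X\right) + 9}{X} = \frac{\left(X^{2} + X^{2}\right) + 9}{X} = \frac{2 X^{2} + 9}{X} = \frac{9 + 2 X^{2}}{X}$)
$P{\left(2192 \right)} - \left(1117 + o{\left(-19 \right)} \left(-117\right)\right) = \left(2 - \frac{1}{2 \cdot 2192}\right) - \left(1117 + \left(2 \left(-19\right) + \frac{9}{-19}\right) \left(-117\right)\right) = \left(2 - \frac{1}{4384}\right) - \left(1117 + \left(-38 + 9 \left(- \frac{1}{19}\right)\right) \left(-117\right)\right) = \left(2 - \frac{1}{4384}\right) - \left(1117 + \left(-38 - \frac{9}{19}\right) \left(-117\right)\right) = \frac{8767}{4384} - \left(1117 - - \frac{85527}{19}\right) = \frac{8767}{4384} - \left(1117 + \frac{85527}{19}\right) = \frac{8767}{4384} - \frac{106750}{19} = - \frac{467825427}{83296}$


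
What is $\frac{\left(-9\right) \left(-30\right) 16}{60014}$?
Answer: $\frac{2160}{30007} \approx 0.071983$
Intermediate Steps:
$\frac{\left(-9\right) \left(-30\right) 16}{60014} = 270 \cdot 16 \cdot \frac{1}{60014} = 4320 \cdot \frac{1}{60014} = \frac{2160}{30007}$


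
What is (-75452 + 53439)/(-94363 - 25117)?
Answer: 22013/119480 ≈ 0.18424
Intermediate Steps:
(-75452 + 53439)/(-94363 - 25117) = -22013/(-119480) = -22013*(-1/119480) = 22013/119480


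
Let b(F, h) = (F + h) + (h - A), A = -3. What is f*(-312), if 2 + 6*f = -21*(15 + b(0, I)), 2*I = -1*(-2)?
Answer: 21944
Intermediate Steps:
I = 1 (I = (-1*(-2))/2 = (½)*2 = 1)
b(F, h) = 3 + F + 2*h (b(F, h) = (F + h) + (h - 1*(-3)) = (F + h) + (h + 3) = (F + h) + (3 + h) = 3 + F + 2*h)
f = -211/3 (f = -⅓ + (-21*(15 + (3 + 0 + 2*1)))/6 = -⅓ + (-21*(15 + (3 + 0 + 2)))/6 = -⅓ + (-21*(15 + 5))/6 = -⅓ + (-21*20)/6 = -⅓ + (⅙)*(-420) = -⅓ - 70 = -211/3 ≈ -70.333)
f*(-312) = -211/3*(-312) = 21944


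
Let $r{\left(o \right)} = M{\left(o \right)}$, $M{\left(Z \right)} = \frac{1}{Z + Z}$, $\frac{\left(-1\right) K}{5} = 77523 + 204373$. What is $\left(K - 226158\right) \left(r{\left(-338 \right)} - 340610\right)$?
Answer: $\frac{188304755620659}{338} \approx 5.5711 \cdot 10^{11}$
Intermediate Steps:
$K = -1409480$ ($K = - 5 \left(77523 + 204373\right) = \left(-5\right) 281896 = -1409480$)
$M{\left(Z \right)} = \frac{1}{2 Z}$
$r{\left(o \right)} = \frac{1}{2 o}$
$\left(K - 226158\right) \left(r{\left(-338 \right)} - 340610\right) = \left(-1409480 - 226158\right) \left(\frac{1}{2 \left(-338\right)} - 340610\right) = \left(-1409480 - 226158\right) \left(\frac{1}{2} \left(- \frac{1}{338}\right) - 340610\right) = - 1635638 \left(- \frac{1}{676} - 340610\right) = \left(-1635638\right) \left(- \frac{230252361}{676}\right) = \frac{188304755620659}{338}$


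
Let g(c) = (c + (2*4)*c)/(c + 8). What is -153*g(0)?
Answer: 0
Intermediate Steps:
g(c) = 9*c/(8 + c) (g(c) = (c + 8*c)/(8 + c) = (9*c)/(8 + c) = 9*c/(8 + c))
-153*g(0) = -1377*0/(8 + 0) = -1377*0/8 = -153*0 = 0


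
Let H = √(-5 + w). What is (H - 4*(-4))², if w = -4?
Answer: 247 + 96*I ≈ 247.0 + 96.0*I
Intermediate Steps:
H = 3*I (H = √(-5 - 4) = √(-9) = 3*I ≈ 3.0*I)
(H - 4*(-4))² = (3*I - 4*(-4))² = (3*I + 16)² = (16 + 3*I)²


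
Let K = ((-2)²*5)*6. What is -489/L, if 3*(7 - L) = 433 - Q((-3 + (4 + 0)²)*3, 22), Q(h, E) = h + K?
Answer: 1467/253 ≈ 5.7984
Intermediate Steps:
K = 120 (K = (4*5)*6 = 20*6 = 120)
Q(h, E) = 120 + h (Q(h, E) = h + 120 = 120 + h)
L = -253/3 (L = 7 - (433 - (120 + (-3 + (4 + 0)²)*3))/3 = 7 - (433 - (120 + (-3 + 4²)*3))/3 = 7 - (433 - (120 + (-3 + 16)*3))/3 = 7 - (433 - (120 + 13*3))/3 = 7 - (433 - (120 + 39))/3 = 7 - (433 - 1*159)/3 = 7 - (433 - 159)/3 = 7 - ⅓*274 = 7 - 274/3 = -253/3 ≈ -84.333)
-489/L = -489/(-253/3) = -489*(-3/253) = 1467/253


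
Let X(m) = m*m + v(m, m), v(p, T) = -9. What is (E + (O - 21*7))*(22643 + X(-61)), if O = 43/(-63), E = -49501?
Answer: -3925473085/3 ≈ -1.3085e+9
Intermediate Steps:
O = -43/63 (O = 43*(-1/63) = -43/63 ≈ -0.68254)
X(m) = -9 + m**2 (X(m) = m*m - 9 = m**2 - 9 = -9 + m**2)
(E + (O - 21*7))*(22643 + X(-61)) = (-49501 + (-43/63 - 21*7))*(22643 + (-9 + (-61)**2)) = (-49501 + (-43/63 - 147))*(22643 + (-9 + 3721)) = (-49501 - 9304/63)*(22643 + 3712) = -3127867/63*26355 = -3925473085/3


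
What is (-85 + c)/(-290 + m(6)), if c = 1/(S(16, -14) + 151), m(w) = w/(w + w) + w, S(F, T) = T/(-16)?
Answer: 206534/688905 ≈ 0.29980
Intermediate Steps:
S(F, T) = -T/16 (S(F, T) = T*(-1/16) = -T/16)
m(w) = ½ + w (m(w) = w/((2*w)) + w = (1/(2*w))*w + w = ½ + w)
c = 8/1215 (c = 1/(-1/16*(-14) + 151) = 1/(7/8 + 151) = 1/(1215/8) = 8/1215 ≈ 0.0065844)
(-85 + c)/(-290 + m(6)) = (-85 + 8/1215)/(-290 + (½ + 6)) = -103267/(1215*(-290 + 13/2)) = -103267/(1215*(-567/2)) = -103267/1215*(-2/567) = 206534/688905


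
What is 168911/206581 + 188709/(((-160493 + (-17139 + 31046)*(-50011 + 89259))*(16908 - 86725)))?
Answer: 6434908576656677212/7870001697506991911 ≈ 0.81765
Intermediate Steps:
168911/206581 + 188709/(((-160493 + (-17139 + 31046)*(-50011 + 89259))*(16908 - 86725))) = 168911*(1/206581) + 188709/(((-160493 + 13907*39248)*(-69817))) = 168911/206581 + 188709/(((-160493 + 545821936)*(-69817))) = 168911/206581 + 188709/((545661443*(-69817))) = 168911/206581 + 188709/(-38096444965931) = 168911/206581 + 188709*(-1/38096444965931) = 168911/206581 - 188709/38096444965931 = 6434908576656677212/7870001697506991911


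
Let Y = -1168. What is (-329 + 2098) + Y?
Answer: 601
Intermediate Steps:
(-329 + 2098) + Y = (-329 + 2098) - 1168 = 1769 - 1168 = 601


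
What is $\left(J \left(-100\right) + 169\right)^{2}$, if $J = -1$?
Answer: $72361$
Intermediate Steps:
$\left(J \left(-100\right) + 169\right)^{2} = \left(\left(-1\right) \left(-100\right) + 169\right)^{2} = \left(100 + 169\right)^{2} = 269^{2} = 72361$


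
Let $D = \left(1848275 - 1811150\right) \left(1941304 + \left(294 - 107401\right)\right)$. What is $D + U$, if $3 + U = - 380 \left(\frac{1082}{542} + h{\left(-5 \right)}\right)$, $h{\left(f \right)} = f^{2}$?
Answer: $\frac{18453623961482}{271} \approx 6.8095 \cdot 10^{10}$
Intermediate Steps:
$D = 68094563625$ ($D = 37125 \left(1941304 + \left(294 - 107401\right)\right) = 37125 \left(1941304 - 107107\right) = 37125 \cdot 1834197 = 68094563625$)
$U = - \frac{2780893}{271}$ ($U = -3 - 380 \left(\frac{1082}{542} + \left(-5\right)^{2}\right) = -3 - 380 \left(1082 \cdot \frac{1}{542} + 25\right) = -3 - 380 \left(\frac{541}{271} + 25\right) = -3 - \frac{2780080}{271} = - \frac{2780893}{271} \approx -10262.0$)
$D + U = 68094563625 - \frac{2780893}{271} = \frac{18453623961482}{271}$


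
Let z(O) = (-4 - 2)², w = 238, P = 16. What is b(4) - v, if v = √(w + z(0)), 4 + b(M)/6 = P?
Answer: 72 - √274 ≈ 55.447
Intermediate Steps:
b(M) = 72 (b(M) = -24 + 6*16 = -24 + 96 = 72)
z(O) = 36 (z(O) = (-6)² = 36)
v = √274 (v = √(238 + 36) = √274 ≈ 16.553)
b(4) - v = 72 - √274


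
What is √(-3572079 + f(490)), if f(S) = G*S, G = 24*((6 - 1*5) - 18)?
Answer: 3*I*√419111 ≈ 1942.2*I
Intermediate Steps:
G = -408 (G = 24*((6 - 5) - 18) = 24*(1 - 18) = 24*(-17) = -408)
f(S) = -408*S
√(-3572079 + f(490)) = √(-3572079 - 408*490) = √(-3572079 - 199920) = √(-3771999) = 3*I*√419111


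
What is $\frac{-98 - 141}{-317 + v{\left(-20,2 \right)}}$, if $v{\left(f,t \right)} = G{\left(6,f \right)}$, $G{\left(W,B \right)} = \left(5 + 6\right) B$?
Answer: $\frac{239}{537} \approx 0.44507$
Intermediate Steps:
$G{\left(W,B \right)} = 11 B$
$v{\left(f,t \right)} = 11 f$
$\frac{-98 - 141}{-317 + v{\left(-20,2 \right)}} = \frac{-98 - 141}{-317 + 11 \left(-20\right)} = - \frac{239}{-317 - 220} = - \frac{239}{-537} = \left(-239\right) \left(- \frac{1}{537}\right) = \frac{239}{537}$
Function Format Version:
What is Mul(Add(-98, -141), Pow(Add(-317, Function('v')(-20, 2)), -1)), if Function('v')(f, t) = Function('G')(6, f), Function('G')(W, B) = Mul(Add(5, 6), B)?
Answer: Rational(239, 537) ≈ 0.44507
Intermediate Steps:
Function('G')(W, B) = Mul(11, B)
Function('v')(f, t) = Mul(11, f)
Mul(Add(-98, -141), Pow(Add(-317, Function('v')(-20, 2)), -1)) = Mul(Add(-98, -141), Pow(Add(-317, Mul(11, -20)), -1)) = Mul(-239, Pow(Add(-317, -220), -1)) = Mul(-239, Pow(-537, -1)) = Mul(-239, Rational(-1, 537)) = Rational(239, 537)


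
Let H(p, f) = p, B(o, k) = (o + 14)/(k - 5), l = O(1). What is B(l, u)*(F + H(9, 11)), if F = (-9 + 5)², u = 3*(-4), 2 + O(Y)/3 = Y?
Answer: -275/17 ≈ -16.176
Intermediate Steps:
O(Y) = -6 + 3*Y
u = -12
l = -3 (l = -6 + 3*1 = -6 + 3 = -3)
B(o, k) = (14 + o)/(-5 + k)
F = 16 (F = (-4)² = 16)
B(l, u)*(F + H(9, 11)) = ((14 - 3)/(-5 - 12))*(16 + 9) = (11/(-17))*25 = -1/17*11*25 = -11/17*25 = -275/17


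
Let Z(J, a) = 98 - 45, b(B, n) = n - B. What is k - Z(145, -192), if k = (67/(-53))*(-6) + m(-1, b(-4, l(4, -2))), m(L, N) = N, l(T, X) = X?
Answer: -2301/53 ≈ -43.415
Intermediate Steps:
Z(J, a) = 53
k = 508/53 (k = (67/(-53))*(-6) + (-2 - 1*(-4)) = (67*(-1/53))*(-6) + (-2 + 4) = -67/53*(-6) + 2 = 402/53 + 2 = 508/53 ≈ 9.5849)
k - Z(145, -192) = 508/53 - 1*53 = 508/53 - 53 = -2301/53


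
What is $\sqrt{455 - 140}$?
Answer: $3 \sqrt{35} \approx 17.748$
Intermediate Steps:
$\sqrt{455 - 140} = \sqrt{315} = 3 \sqrt{35}$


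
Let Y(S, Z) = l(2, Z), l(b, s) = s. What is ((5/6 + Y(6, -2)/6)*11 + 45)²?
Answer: 10201/4 ≈ 2550.3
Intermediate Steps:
Y(S, Z) = Z
((5/6 + Y(6, -2)/6)*11 + 45)² = ((5/6 - 2/6)*11 + 45)² = ((5*(⅙) - 2*⅙)*11 + 45)² = ((⅚ - ⅓)*11 + 45)² = ((½)*11 + 45)² = (11/2 + 45)² = (101/2)² = 10201/4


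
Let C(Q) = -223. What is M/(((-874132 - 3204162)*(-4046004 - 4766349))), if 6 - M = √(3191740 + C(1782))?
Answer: 1/5989894394297 - 7*√7237/11979788788594 ≈ -4.9541e-11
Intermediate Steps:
M = 6 - 21*√7237 (M = 6 - √(3191740 - 223) = 6 - √3191517 = 6 - 21*√7237 ≈ -1780.5)
M/(((-874132 - 3204162)*(-4046004 - 4766349))) = (6 - 21*√7237)/(((-874132 - 3204162)*(-4046004 - 4766349))) = (6 - 21*√7237)/((-4078294*(-8812353))) = (6 - 21*√7237)/35939366365782 = (6 - 21*√7237)*(1/35939366365782) = 1/5989894394297 - 7*√7237/11979788788594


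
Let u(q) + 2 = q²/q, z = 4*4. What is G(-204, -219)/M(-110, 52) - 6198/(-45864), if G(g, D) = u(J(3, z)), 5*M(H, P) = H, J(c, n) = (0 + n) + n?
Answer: -103297/84084 ≈ -1.2285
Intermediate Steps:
z = 16
J(c, n) = 2*n (J(c, n) = n + n = 2*n)
M(H, P) = H/5
u(q) = -2 + q (u(q) = -2 + q²/q = -2 + q)
G(g, D) = 30 (G(g, D) = -2 + 2*16 = -2 + 32 = 30)
G(-204, -219)/M(-110, 52) - 6198/(-45864) = 30/(((⅕)*(-110))) - 6198/(-45864) = 30/(-22) - 6198*(-1/45864) = 30*(-1/22) + 1033/7644 = -15/11 + 1033/7644 = -103297/84084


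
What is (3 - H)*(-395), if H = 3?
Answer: 0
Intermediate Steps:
(3 - H)*(-395) = (3 - 1*3)*(-395) = (3 - 3)*(-395) = 0*(-395) = 0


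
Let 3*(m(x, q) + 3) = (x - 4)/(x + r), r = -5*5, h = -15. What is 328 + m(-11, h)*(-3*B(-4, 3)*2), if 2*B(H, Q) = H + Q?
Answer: 3833/12 ≈ 319.42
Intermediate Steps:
r = -25
B(H, Q) = H/2 + Q/2 (B(H, Q) = (H + Q)/2 = H/2 + Q/2)
m(x, q) = -3 + (-4 + x)/(3*(-25 + x)) (m(x, q) = -3 + ((x - 4)/(x - 25))/3 = -3 + ((-4 + x)/(-25 + x))/3 = -3 + (-4 + x)/(3*(-25 + x)))
328 + m(-11, h)*(-3*B(-4, 3)*2) = 328 + ((221 - 8*(-11))/(3*(-25 - 11)))*(-3*((½)*(-4) + (½)*3)*2) = 328 + ((⅓)*(221 + 88)/(-36))*(-3*(-2 + 3/2)*2) = 328 + ((⅓)*(-1/36)*309)*(-3*(-½)*2) = 328 - 103*2/24 = 328 - 103/36*3 = 328 - 103/12 = 3833/12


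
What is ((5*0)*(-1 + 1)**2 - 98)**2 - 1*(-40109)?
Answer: 49713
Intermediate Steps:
((5*0)*(-1 + 1)**2 - 98)**2 - 1*(-40109) = (0*0**2 - 98)**2 + 40109 = (0*0 - 98)**2 + 40109 = (0 - 98)**2 + 40109 = (-98)**2 + 40109 = 9604 + 40109 = 49713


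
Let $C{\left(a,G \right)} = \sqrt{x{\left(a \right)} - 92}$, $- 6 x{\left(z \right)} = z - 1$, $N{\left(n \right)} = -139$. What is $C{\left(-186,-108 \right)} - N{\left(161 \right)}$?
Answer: $139 + \frac{i \sqrt{2190}}{6} \approx 139.0 + 7.7996 i$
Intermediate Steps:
$x{\left(z \right)} = \frac{1}{6} - \frac{z}{6}$ ($x{\left(z \right)} = - \frac{z - 1}{6} = - \frac{-1 + z}{6} = \frac{1}{6} - \frac{z}{6}$)
$C{\left(a,G \right)} = \sqrt{- \frac{551}{6} - \frac{a}{6}}$ ($C{\left(a,G \right)} = \sqrt{\left(\frac{1}{6} - \frac{a}{6}\right) - 92} = \sqrt{- \frac{551}{6} - \frac{a}{6}}$)
$C{\left(-186,-108 \right)} - N{\left(161 \right)} = \frac{\sqrt{-3306 - -1116}}{6} - -139 = \frac{\sqrt{-3306 + 1116}}{6} + 139 = \frac{\sqrt{-2190}}{6} + 139 = \frac{i \sqrt{2190}}{6} + 139 = 139 + \frac{i \sqrt{2190}}{6}$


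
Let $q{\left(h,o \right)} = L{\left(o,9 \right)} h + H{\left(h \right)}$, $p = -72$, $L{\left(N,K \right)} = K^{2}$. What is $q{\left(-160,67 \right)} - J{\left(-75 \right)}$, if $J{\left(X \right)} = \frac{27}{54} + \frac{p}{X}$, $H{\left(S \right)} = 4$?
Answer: $- \frac{647873}{50} \approx -12957.0$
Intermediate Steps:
$q{\left(h,o \right)} = 4 + 81 h$ ($q{\left(h,o \right)} = 9^{2} h + 4 = 81 h + 4 = 4 + 81 h$)
$J{\left(X \right)} = \frac{1}{2} - \frac{72}{X}$ ($J{\left(X \right)} = \frac{27}{54} - \frac{72}{X} = 27 \cdot \frac{1}{54} - \frac{72}{X} = \frac{1}{2} - \frac{72}{X}$)
$q{\left(-160,67 \right)} - J{\left(-75 \right)} = \left(4 + 81 \left(-160\right)\right) - \frac{-144 - 75}{2 \left(-75\right)} = \left(4 - 12960\right) - \frac{1}{2} \left(- \frac{1}{75}\right) \left(-219\right) = -12956 - \frac{73}{50} = - \frac{647873}{50}$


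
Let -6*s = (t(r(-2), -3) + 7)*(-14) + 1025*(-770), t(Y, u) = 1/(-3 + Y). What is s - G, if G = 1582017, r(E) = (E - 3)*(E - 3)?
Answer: -95730287/66 ≈ -1.4505e+6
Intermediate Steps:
r(E) = (-3 + E)**2 (r(E) = (-3 + E)*(-3 + E) = (-3 + E)**2)
s = 8682835/66 (s = -((1/(-3 + (-3 - 2)**2) + 7)*(-14) + 1025*(-770))/6 = -((1/(-3 + (-5)**2) + 7)*(-14) - 789250)/6 = -((1/(-3 + 25) + 7)*(-14) - 789250)/6 = -((1/22 + 7)*(-14) - 789250)/6 = -((155/22)*(-14) - 789250)/6 = -(-1085/11 - 789250)/6 = -1/6*(-8682835/11) = 8682835/66 ≈ 1.3156e+5)
s - G = 8682835/66 - 1*1582017 = 8682835/66 - 1582017 = -95730287/66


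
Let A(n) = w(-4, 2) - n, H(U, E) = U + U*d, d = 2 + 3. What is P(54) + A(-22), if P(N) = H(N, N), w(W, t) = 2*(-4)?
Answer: 338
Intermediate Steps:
w(W, t) = -8
d = 5
H(U, E) = 6*U (H(U, E) = U + U*5 = U + 5*U = 6*U)
A(n) = -8 - n
P(N) = 6*N
P(54) + A(-22) = 6*54 + (-8 - 1*(-22)) = 324 + (-8 + 22) = 324 + 14 = 338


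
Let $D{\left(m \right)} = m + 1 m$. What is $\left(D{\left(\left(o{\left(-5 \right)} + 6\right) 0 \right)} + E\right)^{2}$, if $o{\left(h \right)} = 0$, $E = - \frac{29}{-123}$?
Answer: $\frac{841}{15129} \approx 0.055589$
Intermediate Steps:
$E = \frac{29}{123}$ ($E = \left(-29\right) \left(- \frac{1}{123}\right) = \frac{29}{123} \approx 0.23577$)
$D{\left(m \right)} = 2 m$ ($D{\left(m \right)} = m + m = 2 m$)
$\left(D{\left(\left(o{\left(-5 \right)} + 6\right) 0 \right)} + E\right)^{2} = \left(2 \left(0 + 6\right) 0 + \frac{29}{123}\right)^{2} = \left(2 \cdot 6 \cdot 0 + \frac{29}{123}\right)^{2} = \left(2 \cdot 0 + \frac{29}{123}\right)^{2} = \left(0 + \frac{29}{123}\right)^{2} = \left(\frac{29}{123}\right)^{2} = \frac{841}{15129}$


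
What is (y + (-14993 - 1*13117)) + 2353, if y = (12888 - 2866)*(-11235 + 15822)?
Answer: 45945157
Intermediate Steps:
y = 45970914 (y = 10022*4587 = 45970914)
(y + (-14993 - 1*13117)) + 2353 = (45970914 + (-14993 - 1*13117)) + 2353 = (45970914 + (-14993 - 13117)) + 2353 = (45970914 - 28110) + 2353 = 45942804 + 2353 = 45945157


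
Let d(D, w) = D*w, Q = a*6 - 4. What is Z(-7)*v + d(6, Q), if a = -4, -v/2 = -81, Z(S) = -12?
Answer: -2112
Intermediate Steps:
v = 162 (v = -2*(-81) = 162)
Q = -28 (Q = -4*6 - 4 = -24 - 4 = -28)
Z(-7)*v + d(6, Q) = -12*162 + 6*(-28) = -1944 - 168 = -2112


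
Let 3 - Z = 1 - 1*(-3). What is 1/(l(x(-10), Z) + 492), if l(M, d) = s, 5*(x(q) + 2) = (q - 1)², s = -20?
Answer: 1/472 ≈ 0.0021186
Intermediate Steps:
x(q) = -2 + (-1 + q)²/5 (x(q) = -2 + (q - 1)²/5 = -2 + (-1 + q)²/5)
Z = -1 (Z = 3 - (1 - 1*(-3)) = 3 - (1 + 3) = 3 - 1*4 = 3 - 4 = -1)
l(M, d) = -20
1/(l(x(-10), Z) + 492) = 1/(-20 + 492) = 1/472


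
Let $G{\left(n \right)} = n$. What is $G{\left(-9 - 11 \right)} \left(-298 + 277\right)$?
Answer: $420$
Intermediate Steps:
$G{\left(-9 - 11 \right)} \left(-298 + 277\right) = \left(-9 - 11\right) \left(-298 + 277\right) = \left(-20\right) \left(-21\right) = 420$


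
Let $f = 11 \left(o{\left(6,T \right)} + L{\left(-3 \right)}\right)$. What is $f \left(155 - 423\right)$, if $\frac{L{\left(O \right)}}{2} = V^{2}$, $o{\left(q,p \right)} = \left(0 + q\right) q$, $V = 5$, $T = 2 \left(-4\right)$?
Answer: $-253528$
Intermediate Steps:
$T = -8$
$o{\left(q,p \right)} = q^{2}$ ($o{\left(q,p \right)} = q q = q^{2}$)
$L{\left(O \right)} = 50$ ($L{\left(O \right)} = 2 \cdot 5^{2} = 2 \cdot 25 = 50$)
$f = 946$ ($f = 11 \left(6^{2} + 50\right) = 11 \left(36 + 50\right) = 11 \cdot 86 = 946$)
$f \left(155 - 423\right) = 946 \left(155 - 423\right) = 946 \left(-268\right) = -253528$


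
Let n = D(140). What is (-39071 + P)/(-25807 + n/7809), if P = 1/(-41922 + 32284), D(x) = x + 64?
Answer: 980202076297/647437979814 ≈ 1.5140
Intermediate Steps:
D(x) = 64 + x
n = 204 (n = 64 + 140 = 204)
P = -1/9638 (P = 1/(-9638) = -1/9638 ≈ -0.00010376)
(-39071 + P)/(-25807 + n/7809) = (-39071 - 1/9638)/(-25807 + 204/7809) = -376566299/(9638*(-25807 + 204*(1/7809))) = -376566299/(9638*(-25807 + 68/2603)) = -376566299/(9638*(-67175553/2603)) = -376566299/9638*(-2603/67175553) = 980202076297/647437979814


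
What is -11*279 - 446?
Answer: -3515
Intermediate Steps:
-11*279 - 446 = -3069 - 446 = -3515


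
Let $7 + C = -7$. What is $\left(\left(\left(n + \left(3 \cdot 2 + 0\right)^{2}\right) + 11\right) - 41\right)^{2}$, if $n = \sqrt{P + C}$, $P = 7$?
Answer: $\left(6 + i \sqrt{7}\right)^{2} \approx 29.0 + 31.749 i$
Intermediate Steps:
$C = -14$ ($C = -7 - 7 = -14$)
$n = i \sqrt{7}$ ($n = \sqrt{7 - 14} = \sqrt{-7} = i \sqrt{7} \approx 2.6458 i$)
$\left(\left(\left(n + \left(3 \cdot 2 + 0\right)^{2}\right) + 11\right) - 41\right)^{2} = \left(\left(\left(i \sqrt{7} + \left(3 \cdot 2 + 0\right)^{2}\right) + 11\right) - 41\right)^{2} = \left(\left(\left(i \sqrt{7} + \left(6 + 0\right)^{2}\right) + 11\right) - 41\right)^{2} = \left(\left(\left(i \sqrt{7} + 6^{2}\right) + 11\right) - 41\right)^{2} = \left(\left(\left(i \sqrt{7} + 36\right) + 11\right) - 41\right)^{2} = \left(\left(\left(36 + i \sqrt{7}\right) + 11\right) - 41\right)^{2} = \left(\left(47 + i \sqrt{7}\right) - 41\right)^{2} = \left(6 + i \sqrt{7}\right)^{2}$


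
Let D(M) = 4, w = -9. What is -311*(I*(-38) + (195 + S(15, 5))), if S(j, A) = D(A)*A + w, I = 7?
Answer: 18660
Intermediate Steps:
S(j, A) = -9 + 4*A (S(j, A) = 4*A - 9 = -9 + 4*A)
-311*(I*(-38) + (195 + S(15, 5))) = -311*(7*(-38) + (195 + (-9 + 4*5))) = -311*(-266 + (195 + (-9 + 20))) = -311*(-266 + (195 + 11)) = -311*(-266 + 206) = -311*(-60) = 18660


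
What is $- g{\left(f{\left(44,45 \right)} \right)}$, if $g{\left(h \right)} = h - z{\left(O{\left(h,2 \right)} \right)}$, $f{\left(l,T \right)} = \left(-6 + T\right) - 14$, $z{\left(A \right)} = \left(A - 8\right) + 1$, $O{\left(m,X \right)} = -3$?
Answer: $-35$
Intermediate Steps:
$z{\left(A \right)} = -7 + A$ ($z{\left(A \right)} = \left(-8 + A\right) + 1 = -7 + A$)
$f{\left(l,T \right)} = -20 + T$
$g{\left(h \right)} = 10 + h$ ($g{\left(h \right)} = h - \left(-7 - 3\right) = h - -10 = h + 10 = 10 + h$)
$- g{\left(f{\left(44,45 \right)} \right)} = - (10 + \left(-20 + 45\right)) = - (10 + 25) = \left(-1\right) 35 = -35$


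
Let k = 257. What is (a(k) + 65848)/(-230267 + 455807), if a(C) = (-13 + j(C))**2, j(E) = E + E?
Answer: 316849/225540 ≈ 1.4048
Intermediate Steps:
j(E) = 2*E
a(C) = (-13 + 2*C)**2
(a(k) + 65848)/(-230267 + 455807) = ((-13 + 2*257)**2 + 65848)/(-230267 + 455807) = ((-13 + 514)**2 + 65848)/225540 = (501**2 + 65848)*(1/225540) = (251001 + 65848)*(1/225540) = 316849*(1/225540) = 316849/225540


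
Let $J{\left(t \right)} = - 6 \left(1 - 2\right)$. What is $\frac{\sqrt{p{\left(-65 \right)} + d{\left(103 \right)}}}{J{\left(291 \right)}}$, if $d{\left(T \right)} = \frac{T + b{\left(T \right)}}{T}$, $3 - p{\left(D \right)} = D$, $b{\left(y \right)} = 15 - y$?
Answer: $\frac{\sqrt{722957}}{618} \approx 1.3758$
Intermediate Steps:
$p{\left(D \right)} = 3 - D$
$d{\left(T \right)} = \frac{15}{T}$ ($d{\left(T \right)} = \frac{T - \left(-15 + T\right)}{T} = \frac{15}{T}$)
$J{\left(t \right)} = 6$ ($J{\left(t \right)} = \left(-6\right) \left(-1\right) = 6$)
$\frac{\sqrt{p{\left(-65 \right)} + d{\left(103 \right)}}}{J{\left(291 \right)}} = \frac{\sqrt{\left(3 - -65\right) + \frac{15}{103}}}{6} = \sqrt{\left(3 + 65\right) + 15 \cdot \frac{1}{103}} \cdot \frac{1}{6} = \sqrt{68 + \frac{15}{103}} \cdot \frac{1}{6} = \sqrt{\frac{7019}{103}} \cdot \frac{1}{6} = \frac{\sqrt{722957}}{103} \cdot \frac{1}{6} = \frac{\sqrt{722957}}{618}$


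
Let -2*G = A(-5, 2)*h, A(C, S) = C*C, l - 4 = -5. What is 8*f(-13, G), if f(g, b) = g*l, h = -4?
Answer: 104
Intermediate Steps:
l = -1 (l = 4 - 5 = -1)
A(C, S) = C²
G = 50 (G = -(-5)²*(-4)/2 = -25*(-4)/2 = -½*(-100) = 50)
f(g, b) = -g (f(g, b) = g*(-1) = -g)
8*f(-13, G) = 8*(-1*(-13)) = 8*13 = 104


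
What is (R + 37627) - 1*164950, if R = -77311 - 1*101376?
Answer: -306010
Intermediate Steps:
R = -178687 (R = -77311 - 101376 = -178687)
(R + 37627) - 1*164950 = (-178687 + 37627) - 1*164950 = -141060 - 164950 = -306010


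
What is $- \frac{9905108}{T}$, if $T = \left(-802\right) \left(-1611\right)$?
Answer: $- \frac{4952554}{646011} \approx -7.6664$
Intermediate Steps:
$T = 1292022$
$- \frac{9905108}{T} = - \frac{9905108}{1292022} = \left(-9905108\right) \frac{1}{1292022} = - \frac{4952554}{646011}$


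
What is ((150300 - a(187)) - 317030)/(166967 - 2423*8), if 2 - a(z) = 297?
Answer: -166435/147583 ≈ -1.1277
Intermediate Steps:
a(z) = -295 (a(z) = 2 - 1*297 = 2 - 297 = -295)
((150300 - a(187)) - 317030)/(166967 - 2423*8) = ((150300 - 1*(-295)) - 317030)/(166967 - 2423*8) = ((150300 + 295) - 317030)/(166967 - 19384) = (150595 - 317030)/147583 = -166435*1/147583 = -166435/147583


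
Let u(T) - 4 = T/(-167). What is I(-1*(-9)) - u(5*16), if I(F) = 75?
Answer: 11937/167 ≈ 71.479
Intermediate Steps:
u(T) = 4 - T/167 (u(T) = 4 + T/(-167) = 4 + T*(-1/167) = 4 - T/167)
I(-1*(-9)) - u(5*16) = 75 - (4 - 5*16/167) = 75 - (4 - 1/167*80) = 75 - (4 - 80/167) = 75 - 1*588/167 = 75 - 588/167 = 11937/167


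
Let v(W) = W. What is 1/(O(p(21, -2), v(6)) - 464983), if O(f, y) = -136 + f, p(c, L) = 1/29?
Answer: -29/13488450 ≈ -2.1500e-6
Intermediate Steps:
p(c, L) = 1/29
1/(O(p(21, -2), v(6)) - 464983) = 1/((-136 + 1/29) - 464983) = 1/(-3943/29 - 464983) = 1/(-13488450/29) = -29/13488450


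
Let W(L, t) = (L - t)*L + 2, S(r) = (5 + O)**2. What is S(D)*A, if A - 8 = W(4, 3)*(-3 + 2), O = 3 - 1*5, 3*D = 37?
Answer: 18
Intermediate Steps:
D = 37/3 (D = (1/3)*37 = 37/3 ≈ 12.333)
O = -2 (O = 3 - 5 = -2)
S(r) = 9 (S(r) = (5 - 2)**2 = 3**2 = 9)
W(L, t) = 2 + L*(L - t) (W(L, t) = L*(L - t) + 2 = 2 + L*(L - t))
A = 2 (A = 8 + (2 + 4**2 - 1*4*3)*(-3 + 2) = 8 + (2 + 16 - 12)*(-1) = 8 + 6*(-1) = 8 - 6 = 2)
S(D)*A = 9*2 = 18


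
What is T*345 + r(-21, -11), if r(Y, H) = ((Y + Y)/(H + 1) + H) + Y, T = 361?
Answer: 622586/5 ≈ 1.2452e+5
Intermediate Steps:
r(Y, H) = H + Y + 2*Y/(1 + H) (r(Y, H) = ((2*Y)/(1 + H) + H) + Y = (2*Y/(1 + H) + H) + Y = (H + 2*Y/(1 + H)) + Y = H + Y + 2*Y/(1 + H))
T*345 + r(-21, -11) = 361*345 + (-11 + (-11)² + 3*(-21) - 11*(-21))/(1 - 11) = 124545 + (-11 + 121 - 63 + 231)/(-10) = 124545 - ⅒*278 = 124545 - 139/5 = 622586/5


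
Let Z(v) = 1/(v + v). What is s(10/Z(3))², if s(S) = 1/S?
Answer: 1/3600 ≈ 0.00027778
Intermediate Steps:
Z(v) = 1/(2*v)
s(10/Z(3))² = (1/(10/(((½)/3))))² = (1/(10/(((½)*(⅓)))))² = (1/(10/(⅙)))² = (1/(10*6))² = (1/60)² = 1/3600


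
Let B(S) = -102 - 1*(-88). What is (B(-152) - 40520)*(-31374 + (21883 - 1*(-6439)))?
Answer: 123709768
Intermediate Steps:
B(S) = -14 (B(S) = -102 + 88 = -14)
(B(-152) - 40520)*(-31374 + (21883 - 1*(-6439))) = (-14 - 40520)*(-31374 + (21883 - 1*(-6439))) = -40534*(-31374 + (21883 + 6439)) = -40534*(-31374 + 28322) = -40534*(-3052) = 123709768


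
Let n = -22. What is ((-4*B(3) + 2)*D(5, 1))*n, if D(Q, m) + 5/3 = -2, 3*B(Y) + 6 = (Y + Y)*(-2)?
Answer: 6292/3 ≈ 2097.3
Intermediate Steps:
B(Y) = -2 - 4*Y/3 (B(Y) = -2 + ((Y + Y)*(-2))/3 = -2 + ((2*Y)*(-2))/3 = -2 + (-4*Y)/3 = -2 - 4*Y/3)
D(Q, m) = -11/3 (D(Q, m) = -5/3 - 2 = -11/3)
((-4*B(3) + 2)*D(5, 1))*n = ((-4*(-2 - 4/3*3) + 2)*(-11/3))*(-22) = ((-4*(-2 - 4) + 2)*(-11/3))*(-22) = ((-4*(-6) + 2)*(-11/3))*(-22) = ((24 + 2)*(-11/3))*(-22) = (26*(-11/3))*(-22) = -286/3*(-22) = 6292/3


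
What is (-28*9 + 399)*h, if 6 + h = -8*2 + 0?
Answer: -3234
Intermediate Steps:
h = -22 (h = -6 + (-8*2 + 0) = -6 + (-16 + 0) = -6 - 16 = -22)
(-28*9 + 399)*h = (-28*9 + 399)*(-22) = (-252 + 399)*(-22) = 147*(-22) = -3234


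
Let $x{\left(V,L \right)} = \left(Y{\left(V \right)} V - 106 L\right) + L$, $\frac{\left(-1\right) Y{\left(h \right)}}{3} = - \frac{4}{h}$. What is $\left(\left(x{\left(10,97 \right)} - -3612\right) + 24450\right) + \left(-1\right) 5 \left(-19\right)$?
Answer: $17984$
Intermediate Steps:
$Y{\left(h \right)} = \frac{12}{h}$ ($Y{\left(h \right)} = - 3 \left(- \frac{4}{h}\right) = \frac{12}{h}$)
$x{\left(V,L \right)} = 12 - 105 L$ ($x{\left(V,L \right)} = \left(\frac{12}{V} V - 106 L\right) + L = \left(12 - 106 L\right) + L = 12 - 105 L$)
$\left(\left(x{\left(10,97 \right)} - -3612\right) + 24450\right) + \left(-1\right) 5 \left(-19\right) = \left(\left(\left(12 - 10185\right) - -3612\right) + 24450\right) + \left(-1\right) 5 \left(-19\right) = \left(\left(\left(12 - 10185\right) + 3612\right) + 24450\right) - -95 = \left(\left(-10173 + 3612\right) + 24450\right) + 95 = \left(-6561 + 24450\right) + 95 = 17889 + 95 = 17984$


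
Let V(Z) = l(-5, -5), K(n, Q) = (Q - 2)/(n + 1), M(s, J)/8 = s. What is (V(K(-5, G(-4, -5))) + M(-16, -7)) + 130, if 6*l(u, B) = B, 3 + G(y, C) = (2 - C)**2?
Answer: 7/6 ≈ 1.1667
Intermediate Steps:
G(y, C) = -3 + (2 - C)**2
l(u, B) = B/6
M(s, J) = 8*s
K(n, Q) = (-2 + Q)/(1 + n)
V(Z) = -5/6 (V(Z) = (1/6)*(-5) = -5/6)
(V(K(-5, G(-4, -5))) + M(-16, -7)) + 130 = (-5/6 + 8*(-16)) + 130 = (-5/6 - 128) + 130 = -773/6 + 130 = 7/6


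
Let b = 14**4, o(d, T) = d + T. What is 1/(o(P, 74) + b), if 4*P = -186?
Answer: 2/76887 ≈ 2.6012e-5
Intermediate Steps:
P = -93/2 (P = (1/4)*(-186) = -93/2 ≈ -46.500)
o(d, T) = T + d
b = 38416
1/(o(P, 74) + b) = 1/((74 - 93/2) + 38416) = 1/(55/2 + 38416) = 1/(76887/2) = 2/76887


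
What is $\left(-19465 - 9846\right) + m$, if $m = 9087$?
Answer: $-20224$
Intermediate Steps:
$\left(-19465 - 9846\right) + m = \left(-19465 - 9846\right) + 9087 = -29311 + 9087 = -20224$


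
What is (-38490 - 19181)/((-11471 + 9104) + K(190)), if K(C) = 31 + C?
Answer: 57671/2146 ≈ 26.874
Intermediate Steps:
(-38490 - 19181)/((-11471 + 9104) + K(190)) = (-38490 - 19181)/((-11471 + 9104) + (31 + 190)) = -57671/(-2367 + 221) = -57671/(-2146) = -57671*(-1/2146) = 57671/2146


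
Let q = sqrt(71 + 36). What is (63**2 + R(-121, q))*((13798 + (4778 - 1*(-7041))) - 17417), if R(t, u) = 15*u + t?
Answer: 31553600 + 123000*sqrt(107) ≈ 3.2826e+7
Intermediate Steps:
q = sqrt(107) ≈ 10.344
R(t, u) = t + 15*u
(63**2 + R(-121, q))*((13798 + (4778 - 1*(-7041))) - 17417) = (63**2 + (-121 + 15*sqrt(107)))*((13798 + (4778 - 1*(-7041))) - 17417) = (3969 + (-121 + 15*sqrt(107)))*((13798 + (4778 + 7041)) - 17417) = (3848 + 15*sqrt(107))*((13798 + 11819) - 17417) = (3848 + 15*sqrt(107))*(25617 - 17417) = (3848 + 15*sqrt(107))*8200 = 31553600 + 123000*sqrt(107)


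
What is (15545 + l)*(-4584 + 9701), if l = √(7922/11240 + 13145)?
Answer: 79543765 + 5117*√103799799705/2810 ≈ 8.0130e+7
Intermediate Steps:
l = √103799799705/2810 (l = √(7922*(1/11240) + 13145) = √(3961/5620 + 13145) = √(73878861/5620) = √103799799705/2810 ≈ 114.65)
(15545 + l)*(-4584 + 9701) = (15545 + √103799799705/2810)*(-4584 + 9701) = (15545 + √103799799705/2810)*5117 = 79543765 + 5117*√103799799705/2810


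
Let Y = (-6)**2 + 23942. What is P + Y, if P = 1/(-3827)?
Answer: 91763805/3827 ≈ 23978.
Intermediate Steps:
Y = 23978 (Y = 36 + 23942 = 23978)
P = -1/3827 ≈ -0.00026130
P + Y = -1/3827 + 23978 = 91763805/3827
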